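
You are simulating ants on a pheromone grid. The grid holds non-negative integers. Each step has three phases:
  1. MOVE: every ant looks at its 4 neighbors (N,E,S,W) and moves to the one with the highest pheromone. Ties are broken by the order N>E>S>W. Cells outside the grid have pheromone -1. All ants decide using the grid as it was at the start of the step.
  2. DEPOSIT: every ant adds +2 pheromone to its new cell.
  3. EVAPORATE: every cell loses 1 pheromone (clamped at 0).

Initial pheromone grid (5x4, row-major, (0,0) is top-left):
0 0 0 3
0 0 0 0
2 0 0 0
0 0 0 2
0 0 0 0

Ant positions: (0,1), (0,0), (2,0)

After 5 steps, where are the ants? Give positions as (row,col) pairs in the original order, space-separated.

Step 1: ant0:(0,1)->E->(0,2) | ant1:(0,0)->E->(0,1) | ant2:(2,0)->N->(1,0)
  grid max=2 at (0,3)
Step 2: ant0:(0,2)->E->(0,3) | ant1:(0,1)->E->(0,2) | ant2:(1,0)->S->(2,0)
  grid max=3 at (0,3)
Step 3: ant0:(0,3)->W->(0,2) | ant1:(0,2)->E->(0,3) | ant2:(2,0)->N->(1,0)
  grid max=4 at (0,3)
Step 4: ant0:(0,2)->E->(0,3) | ant1:(0,3)->W->(0,2) | ant2:(1,0)->S->(2,0)
  grid max=5 at (0,3)
Step 5: ant0:(0,3)->W->(0,2) | ant1:(0,2)->E->(0,3) | ant2:(2,0)->N->(1,0)
  grid max=6 at (0,3)

(0,2) (0,3) (1,0)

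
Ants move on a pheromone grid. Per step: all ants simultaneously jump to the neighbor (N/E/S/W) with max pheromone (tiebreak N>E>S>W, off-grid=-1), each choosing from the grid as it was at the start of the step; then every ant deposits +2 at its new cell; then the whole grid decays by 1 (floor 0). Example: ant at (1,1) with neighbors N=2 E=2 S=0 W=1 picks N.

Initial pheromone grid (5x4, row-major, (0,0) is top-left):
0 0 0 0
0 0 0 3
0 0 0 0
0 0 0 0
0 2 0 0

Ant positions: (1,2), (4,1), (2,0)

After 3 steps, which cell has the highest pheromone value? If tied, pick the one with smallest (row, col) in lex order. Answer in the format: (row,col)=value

Step 1: ant0:(1,2)->E->(1,3) | ant1:(4,1)->N->(3,1) | ant2:(2,0)->N->(1,0)
  grid max=4 at (1,3)
Step 2: ant0:(1,3)->N->(0,3) | ant1:(3,1)->S->(4,1) | ant2:(1,0)->N->(0,0)
  grid max=3 at (1,3)
Step 3: ant0:(0,3)->S->(1,3) | ant1:(4,1)->N->(3,1) | ant2:(0,0)->E->(0,1)
  grid max=4 at (1,3)
Final grid:
  0 1 0 0
  0 0 0 4
  0 0 0 0
  0 1 0 0
  0 1 0 0
Max pheromone 4 at (1,3)

Answer: (1,3)=4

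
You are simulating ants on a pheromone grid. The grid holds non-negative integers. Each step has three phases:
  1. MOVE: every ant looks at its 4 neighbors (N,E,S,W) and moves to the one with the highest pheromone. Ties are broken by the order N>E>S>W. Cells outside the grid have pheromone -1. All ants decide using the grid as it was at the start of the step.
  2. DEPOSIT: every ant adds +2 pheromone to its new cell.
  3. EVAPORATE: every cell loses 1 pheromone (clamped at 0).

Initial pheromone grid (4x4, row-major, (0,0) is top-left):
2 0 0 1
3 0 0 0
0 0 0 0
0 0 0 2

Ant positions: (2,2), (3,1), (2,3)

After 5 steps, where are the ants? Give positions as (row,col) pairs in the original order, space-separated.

Step 1: ant0:(2,2)->N->(1,2) | ant1:(3,1)->N->(2,1) | ant2:(2,3)->S->(3,3)
  grid max=3 at (3,3)
Step 2: ant0:(1,2)->N->(0,2) | ant1:(2,1)->N->(1,1) | ant2:(3,3)->N->(2,3)
  grid max=2 at (3,3)
Step 3: ant0:(0,2)->E->(0,3) | ant1:(1,1)->W->(1,0) | ant2:(2,3)->S->(3,3)
  grid max=3 at (3,3)
Step 4: ant0:(0,3)->S->(1,3) | ant1:(1,0)->N->(0,0) | ant2:(3,3)->N->(2,3)
  grid max=2 at (3,3)
Step 5: ant0:(1,3)->S->(2,3) | ant1:(0,0)->S->(1,0) | ant2:(2,3)->S->(3,3)
  grid max=3 at (3,3)

(2,3) (1,0) (3,3)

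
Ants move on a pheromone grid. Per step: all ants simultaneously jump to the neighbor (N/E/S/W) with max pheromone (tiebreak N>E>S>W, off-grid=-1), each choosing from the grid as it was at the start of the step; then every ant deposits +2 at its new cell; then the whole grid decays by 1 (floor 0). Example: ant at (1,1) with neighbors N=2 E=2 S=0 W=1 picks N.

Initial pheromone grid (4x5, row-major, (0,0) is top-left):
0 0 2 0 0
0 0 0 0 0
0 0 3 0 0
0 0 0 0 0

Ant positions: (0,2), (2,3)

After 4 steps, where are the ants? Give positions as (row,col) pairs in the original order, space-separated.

Step 1: ant0:(0,2)->E->(0,3) | ant1:(2,3)->W->(2,2)
  grid max=4 at (2,2)
Step 2: ant0:(0,3)->W->(0,2) | ant1:(2,2)->N->(1,2)
  grid max=3 at (2,2)
Step 3: ant0:(0,2)->S->(1,2) | ant1:(1,2)->S->(2,2)
  grid max=4 at (2,2)
Step 4: ant0:(1,2)->S->(2,2) | ant1:(2,2)->N->(1,2)
  grid max=5 at (2,2)

(2,2) (1,2)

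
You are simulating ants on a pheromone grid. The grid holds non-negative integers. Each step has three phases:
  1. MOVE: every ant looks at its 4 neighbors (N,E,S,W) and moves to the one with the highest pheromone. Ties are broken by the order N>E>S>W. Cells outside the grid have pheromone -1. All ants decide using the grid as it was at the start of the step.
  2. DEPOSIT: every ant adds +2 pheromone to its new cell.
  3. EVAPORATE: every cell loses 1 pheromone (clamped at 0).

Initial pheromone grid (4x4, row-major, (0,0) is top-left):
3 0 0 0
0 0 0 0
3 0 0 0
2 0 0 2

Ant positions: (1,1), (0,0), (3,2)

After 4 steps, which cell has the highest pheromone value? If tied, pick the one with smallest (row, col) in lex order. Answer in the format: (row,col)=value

Answer: (0,0)=7

Derivation:
Step 1: ant0:(1,1)->N->(0,1) | ant1:(0,0)->E->(0,1) | ant2:(3,2)->E->(3,3)
  grid max=3 at (0,1)
Step 2: ant0:(0,1)->W->(0,0) | ant1:(0,1)->W->(0,0) | ant2:(3,3)->N->(2,3)
  grid max=5 at (0,0)
Step 3: ant0:(0,0)->E->(0,1) | ant1:(0,0)->E->(0,1) | ant2:(2,3)->S->(3,3)
  grid max=5 at (0,1)
Step 4: ant0:(0,1)->W->(0,0) | ant1:(0,1)->W->(0,0) | ant2:(3,3)->N->(2,3)
  grid max=7 at (0,0)
Final grid:
  7 4 0 0
  0 0 0 0
  0 0 0 1
  0 0 0 2
Max pheromone 7 at (0,0)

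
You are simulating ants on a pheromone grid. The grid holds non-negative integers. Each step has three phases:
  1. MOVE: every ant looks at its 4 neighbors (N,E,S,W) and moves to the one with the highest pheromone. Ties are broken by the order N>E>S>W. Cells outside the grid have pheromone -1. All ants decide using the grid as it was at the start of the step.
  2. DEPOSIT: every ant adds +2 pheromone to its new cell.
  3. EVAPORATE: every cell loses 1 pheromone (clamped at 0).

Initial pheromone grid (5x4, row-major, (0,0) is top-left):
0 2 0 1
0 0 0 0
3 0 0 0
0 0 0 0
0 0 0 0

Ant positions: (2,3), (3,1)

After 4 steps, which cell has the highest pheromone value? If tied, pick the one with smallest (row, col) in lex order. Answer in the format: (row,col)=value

Answer: (2,0)=3

Derivation:
Step 1: ant0:(2,3)->N->(1,3) | ant1:(3,1)->N->(2,1)
  grid max=2 at (2,0)
Step 2: ant0:(1,3)->N->(0,3) | ant1:(2,1)->W->(2,0)
  grid max=3 at (2,0)
Step 3: ant0:(0,3)->S->(1,3) | ant1:(2,0)->N->(1,0)
  grid max=2 at (2,0)
Step 4: ant0:(1,3)->N->(0,3) | ant1:(1,0)->S->(2,0)
  grid max=3 at (2,0)
Final grid:
  0 0 0 1
  0 0 0 0
  3 0 0 0
  0 0 0 0
  0 0 0 0
Max pheromone 3 at (2,0)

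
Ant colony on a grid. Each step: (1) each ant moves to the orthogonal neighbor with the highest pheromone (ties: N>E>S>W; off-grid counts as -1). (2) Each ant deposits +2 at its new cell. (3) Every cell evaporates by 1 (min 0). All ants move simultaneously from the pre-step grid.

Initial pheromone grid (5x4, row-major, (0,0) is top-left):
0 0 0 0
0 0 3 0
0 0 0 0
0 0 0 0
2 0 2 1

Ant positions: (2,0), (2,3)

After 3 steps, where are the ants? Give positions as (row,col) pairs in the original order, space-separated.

Step 1: ant0:(2,0)->N->(1,0) | ant1:(2,3)->N->(1,3)
  grid max=2 at (1,2)
Step 2: ant0:(1,0)->N->(0,0) | ant1:(1,3)->W->(1,2)
  grid max=3 at (1,2)
Step 3: ant0:(0,0)->E->(0,1) | ant1:(1,2)->N->(0,2)
  grid max=2 at (1,2)

(0,1) (0,2)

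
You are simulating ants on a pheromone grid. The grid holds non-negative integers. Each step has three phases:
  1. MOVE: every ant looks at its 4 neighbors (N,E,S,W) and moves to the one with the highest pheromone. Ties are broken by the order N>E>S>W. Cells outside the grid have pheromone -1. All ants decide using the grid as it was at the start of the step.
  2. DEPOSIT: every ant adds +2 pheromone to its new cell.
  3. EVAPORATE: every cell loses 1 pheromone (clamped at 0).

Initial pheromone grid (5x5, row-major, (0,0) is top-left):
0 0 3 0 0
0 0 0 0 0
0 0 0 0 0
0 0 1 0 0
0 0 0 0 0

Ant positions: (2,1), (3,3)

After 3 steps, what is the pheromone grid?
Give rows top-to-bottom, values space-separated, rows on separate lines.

After step 1: ants at (1,1),(3,2)
  0 0 2 0 0
  0 1 0 0 0
  0 0 0 0 0
  0 0 2 0 0
  0 0 0 0 0
After step 2: ants at (0,1),(2,2)
  0 1 1 0 0
  0 0 0 0 0
  0 0 1 0 0
  0 0 1 0 0
  0 0 0 0 0
After step 3: ants at (0,2),(3,2)
  0 0 2 0 0
  0 0 0 0 0
  0 0 0 0 0
  0 0 2 0 0
  0 0 0 0 0

0 0 2 0 0
0 0 0 0 0
0 0 0 0 0
0 0 2 0 0
0 0 0 0 0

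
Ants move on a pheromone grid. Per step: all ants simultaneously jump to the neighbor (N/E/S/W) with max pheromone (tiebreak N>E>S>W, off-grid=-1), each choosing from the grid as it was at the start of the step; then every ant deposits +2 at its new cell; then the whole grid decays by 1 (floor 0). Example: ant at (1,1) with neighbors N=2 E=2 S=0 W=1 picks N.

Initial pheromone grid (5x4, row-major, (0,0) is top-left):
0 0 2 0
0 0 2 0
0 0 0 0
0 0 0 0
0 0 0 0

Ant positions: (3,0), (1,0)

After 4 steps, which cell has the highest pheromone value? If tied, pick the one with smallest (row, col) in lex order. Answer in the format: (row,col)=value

Answer: (0,1)=1

Derivation:
Step 1: ant0:(3,0)->N->(2,0) | ant1:(1,0)->N->(0,0)
  grid max=1 at (0,0)
Step 2: ant0:(2,0)->N->(1,0) | ant1:(0,0)->E->(0,1)
  grid max=1 at (0,1)
Step 3: ant0:(1,0)->N->(0,0) | ant1:(0,1)->E->(0,2)
  grid max=1 at (0,0)
Step 4: ant0:(0,0)->E->(0,1) | ant1:(0,2)->E->(0,3)
  grid max=1 at (0,1)
Final grid:
  0 1 0 1
  0 0 0 0
  0 0 0 0
  0 0 0 0
  0 0 0 0
Max pheromone 1 at (0,1)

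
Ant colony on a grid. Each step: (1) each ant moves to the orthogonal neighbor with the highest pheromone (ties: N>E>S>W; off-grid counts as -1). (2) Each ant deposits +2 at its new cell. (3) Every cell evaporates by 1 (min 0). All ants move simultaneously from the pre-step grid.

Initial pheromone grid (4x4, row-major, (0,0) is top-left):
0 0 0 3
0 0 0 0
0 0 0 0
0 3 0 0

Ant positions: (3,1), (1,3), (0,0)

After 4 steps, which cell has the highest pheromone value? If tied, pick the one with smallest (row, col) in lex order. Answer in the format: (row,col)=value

Answer: (0,3)=5

Derivation:
Step 1: ant0:(3,1)->N->(2,1) | ant1:(1,3)->N->(0,3) | ant2:(0,0)->E->(0,1)
  grid max=4 at (0,3)
Step 2: ant0:(2,1)->S->(3,1) | ant1:(0,3)->S->(1,3) | ant2:(0,1)->E->(0,2)
  grid max=3 at (0,3)
Step 3: ant0:(3,1)->N->(2,1) | ant1:(1,3)->N->(0,3) | ant2:(0,2)->E->(0,3)
  grid max=6 at (0,3)
Step 4: ant0:(2,1)->S->(3,1) | ant1:(0,3)->S->(1,3) | ant2:(0,3)->S->(1,3)
  grid max=5 at (0,3)
Final grid:
  0 0 0 5
  0 0 0 3
  0 0 0 0
  0 3 0 0
Max pheromone 5 at (0,3)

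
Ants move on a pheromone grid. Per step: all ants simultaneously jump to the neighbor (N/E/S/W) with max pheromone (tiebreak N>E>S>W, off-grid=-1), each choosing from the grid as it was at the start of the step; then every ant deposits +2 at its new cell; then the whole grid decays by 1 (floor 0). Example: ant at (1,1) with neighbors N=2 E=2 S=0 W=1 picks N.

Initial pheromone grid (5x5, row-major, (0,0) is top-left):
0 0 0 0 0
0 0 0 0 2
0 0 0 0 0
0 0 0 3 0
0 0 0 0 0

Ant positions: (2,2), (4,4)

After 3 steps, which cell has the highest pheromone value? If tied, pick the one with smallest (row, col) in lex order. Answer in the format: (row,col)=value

Step 1: ant0:(2,2)->N->(1,2) | ant1:(4,4)->N->(3,4)
  grid max=2 at (3,3)
Step 2: ant0:(1,2)->N->(0,2) | ant1:(3,4)->W->(3,3)
  grid max=3 at (3,3)
Step 3: ant0:(0,2)->E->(0,3) | ant1:(3,3)->N->(2,3)
  grid max=2 at (3,3)
Final grid:
  0 0 0 1 0
  0 0 0 0 0
  0 0 0 1 0
  0 0 0 2 0
  0 0 0 0 0
Max pheromone 2 at (3,3)

Answer: (3,3)=2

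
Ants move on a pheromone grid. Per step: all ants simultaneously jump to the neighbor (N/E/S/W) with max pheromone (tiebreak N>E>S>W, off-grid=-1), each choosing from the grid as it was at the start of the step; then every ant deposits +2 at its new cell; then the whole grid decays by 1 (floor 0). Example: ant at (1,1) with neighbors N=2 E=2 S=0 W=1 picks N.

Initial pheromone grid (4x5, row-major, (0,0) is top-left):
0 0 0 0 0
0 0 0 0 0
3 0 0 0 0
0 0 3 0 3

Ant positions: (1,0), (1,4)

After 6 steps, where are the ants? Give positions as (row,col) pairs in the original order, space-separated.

Step 1: ant0:(1,0)->S->(2,0) | ant1:(1,4)->N->(0,4)
  grid max=4 at (2,0)
Step 2: ant0:(2,0)->N->(1,0) | ant1:(0,4)->S->(1,4)
  grid max=3 at (2,0)
Step 3: ant0:(1,0)->S->(2,0) | ant1:(1,4)->N->(0,4)
  grid max=4 at (2,0)
Step 4: ant0:(2,0)->N->(1,0) | ant1:(0,4)->S->(1,4)
  grid max=3 at (2,0)
Step 5: ant0:(1,0)->S->(2,0) | ant1:(1,4)->N->(0,4)
  grid max=4 at (2,0)
Step 6: ant0:(2,0)->N->(1,0) | ant1:(0,4)->S->(1,4)
  grid max=3 at (2,0)

(1,0) (1,4)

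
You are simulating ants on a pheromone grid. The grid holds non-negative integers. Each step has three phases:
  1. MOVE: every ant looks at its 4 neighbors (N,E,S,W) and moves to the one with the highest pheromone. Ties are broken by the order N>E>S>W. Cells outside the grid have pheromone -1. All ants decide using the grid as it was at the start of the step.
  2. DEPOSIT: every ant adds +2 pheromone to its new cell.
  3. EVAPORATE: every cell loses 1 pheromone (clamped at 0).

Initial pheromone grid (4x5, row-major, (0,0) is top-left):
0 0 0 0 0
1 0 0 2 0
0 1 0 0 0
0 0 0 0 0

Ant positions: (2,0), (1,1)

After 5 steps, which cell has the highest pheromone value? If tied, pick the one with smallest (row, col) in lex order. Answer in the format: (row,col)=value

Answer: (1,0)=2

Derivation:
Step 1: ant0:(2,0)->N->(1,0) | ant1:(1,1)->S->(2,1)
  grid max=2 at (1,0)
Step 2: ant0:(1,0)->N->(0,0) | ant1:(2,1)->N->(1,1)
  grid max=1 at (0,0)
Step 3: ant0:(0,0)->S->(1,0) | ant1:(1,1)->S->(2,1)
  grid max=2 at (1,0)
Step 4: ant0:(1,0)->N->(0,0) | ant1:(2,1)->N->(1,1)
  grid max=1 at (0,0)
Step 5: ant0:(0,0)->S->(1,0) | ant1:(1,1)->S->(2,1)
  grid max=2 at (1,0)
Final grid:
  0 0 0 0 0
  2 0 0 0 0
  0 2 0 0 0
  0 0 0 0 0
Max pheromone 2 at (1,0)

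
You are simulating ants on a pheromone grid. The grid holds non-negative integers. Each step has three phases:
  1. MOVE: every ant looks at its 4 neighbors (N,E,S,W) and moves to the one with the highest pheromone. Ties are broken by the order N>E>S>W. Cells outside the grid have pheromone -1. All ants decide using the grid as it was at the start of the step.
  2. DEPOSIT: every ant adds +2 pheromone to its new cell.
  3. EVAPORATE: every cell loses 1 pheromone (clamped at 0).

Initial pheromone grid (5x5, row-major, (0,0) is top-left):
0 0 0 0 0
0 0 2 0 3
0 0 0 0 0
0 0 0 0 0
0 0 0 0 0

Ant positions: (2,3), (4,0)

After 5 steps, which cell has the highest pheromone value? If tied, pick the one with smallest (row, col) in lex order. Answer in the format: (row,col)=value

Step 1: ant0:(2,3)->N->(1,3) | ant1:(4,0)->N->(3,0)
  grid max=2 at (1,4)
Step 2: ant0:(1,3)->E->(1,4) | ant1:(3,0)->N->(2,0)
  grid max=3 at (1,4)
Step 3: ant0:(1,4)->N->(0,4) | ant1:(2,0)->N->(1,0)
  grid max=2 at (1,4)
Step 4: ant0:(0,4)->S->(1,4) | ant1:(1,0)->N->(0,0)
  grid max=3 at (1,4)
Step 5: ant0:(1,4)->N->(0,4) | ant1:(0,0)->E->(0,1)
  grid max=2 at (1,4)
Final grid:
  0 1 0 0 1
  0 0 0 0 2
  0 0 0 0 0
  0 0 0 0 0
  0 0 0 0 0
Max pheromone 2 at (1,4)

Answer: (1,4)=2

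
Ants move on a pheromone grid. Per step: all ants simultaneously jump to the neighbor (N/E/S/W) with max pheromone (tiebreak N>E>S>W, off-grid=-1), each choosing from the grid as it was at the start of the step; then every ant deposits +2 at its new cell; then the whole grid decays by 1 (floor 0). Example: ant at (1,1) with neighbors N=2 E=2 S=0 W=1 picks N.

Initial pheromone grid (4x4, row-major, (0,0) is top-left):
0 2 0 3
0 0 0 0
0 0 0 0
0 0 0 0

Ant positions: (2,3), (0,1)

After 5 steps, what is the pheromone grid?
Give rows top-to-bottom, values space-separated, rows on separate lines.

After step 1: ants at (1,3),(0,2)
  0 1 1 2
  0 0 0 1
  0 0 0 0
  0 0 0 0
After step 2: ants at (0,3),(0,3)
  0 0 0 5
  0 0 0 0
  0 0 0 0
  0 0 0 0
After step 3: ants at (1,3),(1,3)
  0 0 0 4
  0 0 0 3
  0 0 0 0
  0 0 0 0
After step 4: ants at (0,3),(0,3)
  0 0 0 7
  0 0 0 2
  0 0 0 0
  0 0 0 0
After step 5: ants at (1,3),(1,3)
  0 0 0 6
  0 0 0 5
  0 0 0 0
  0 0 0 0

0 0 0 6
0 0 0 5
0 0 0 0
0 0 0 0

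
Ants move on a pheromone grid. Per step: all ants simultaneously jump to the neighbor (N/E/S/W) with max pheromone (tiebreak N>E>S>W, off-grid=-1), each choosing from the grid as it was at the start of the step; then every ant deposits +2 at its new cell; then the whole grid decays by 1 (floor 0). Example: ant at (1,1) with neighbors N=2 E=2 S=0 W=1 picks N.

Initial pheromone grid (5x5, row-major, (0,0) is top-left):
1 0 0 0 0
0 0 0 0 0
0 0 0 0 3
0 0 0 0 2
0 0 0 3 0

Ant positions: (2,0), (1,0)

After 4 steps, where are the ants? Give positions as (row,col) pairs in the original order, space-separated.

Step 1: ant0:(2,0)->N->(1,0) | ant1:(1,0)->N->(0,0)
  grid max=2 at (0,0)
Step 2: ant0:(1,0)->N->(0,0) | ant1:(0,0)->S->(1,0)
  grid max=3 at (0,0)
Step 3: ant0:(0,0)->S->(1,0) | ant1:(1,0)->N->(0,0)
  grid max=4 at (0,0)
Step 4: ant0:(1,0)->N->(0,0) | ant1:(0,0)->S->(1,0)
  grid max=5 at (0,0)

(0,0) (1,0)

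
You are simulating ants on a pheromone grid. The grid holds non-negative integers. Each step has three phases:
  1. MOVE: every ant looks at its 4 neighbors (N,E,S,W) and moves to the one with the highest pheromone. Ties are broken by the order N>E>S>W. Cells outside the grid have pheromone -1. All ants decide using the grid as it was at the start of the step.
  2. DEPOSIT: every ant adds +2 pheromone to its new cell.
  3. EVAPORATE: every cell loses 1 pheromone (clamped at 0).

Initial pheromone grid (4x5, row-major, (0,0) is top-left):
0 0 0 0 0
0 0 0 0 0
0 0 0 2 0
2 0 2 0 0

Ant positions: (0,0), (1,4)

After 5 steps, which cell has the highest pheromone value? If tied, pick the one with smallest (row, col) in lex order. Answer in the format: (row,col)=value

Answer: (0,3)=3

Derivation:
Step 1: ant0:(0,0)->E->(0,1) | ant1:(1,4)->N->(0,4)
  grid max=1 at (0,1)
Step 2: ant0:(0,1)->E->(0,2) | ant1:(0,4)->S->(1,4)
  grid max=1 at (0,2)
Step 3: ant0:(0,2)->E->(0,3) | ant1:(1,4)->N->(0,4)
  grid max=1 at (0,3)
Step 4: ant0:(0,3)->E->(0,4) | ant1:(0,4)->W->(0,3)
  grid max=2 at (0,3)
Step 5: ant0:(0,4)->W->(0,3) | ant1:(0,3)->E->(0,4)
  grid max=3 at (0,3)
Final grid:
  0 0 0 3 3
  0 0 0 0 0
  0 0 0 0 0
  0 0 0 0 0
Max pheromone 3 at (0,3)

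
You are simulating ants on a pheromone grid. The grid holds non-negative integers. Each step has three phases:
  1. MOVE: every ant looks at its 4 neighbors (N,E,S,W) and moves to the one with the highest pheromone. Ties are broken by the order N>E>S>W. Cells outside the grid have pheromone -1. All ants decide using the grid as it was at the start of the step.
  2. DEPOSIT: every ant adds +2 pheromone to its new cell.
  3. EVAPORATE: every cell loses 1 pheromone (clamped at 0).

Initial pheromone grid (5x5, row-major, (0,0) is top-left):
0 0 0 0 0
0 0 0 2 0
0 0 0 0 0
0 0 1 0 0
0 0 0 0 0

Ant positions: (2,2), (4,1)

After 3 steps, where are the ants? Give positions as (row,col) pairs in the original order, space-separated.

Step 1: ant0:(2,2)->S->(3,2) | ant1:(4,1)->N->(3,1)
  grid max=2 at (3,2)
Step 2: ant0:(3,2)->W->(3,1) | ant1:(3,1)->E->(3,2)
  grid max=3 at (3,2)
Step 3: ant0:(3,1)->E->(3,2) | ant1:(3,2)->W->(3,1)
  grid max=4 at (3,2)

(3,2) (3,1)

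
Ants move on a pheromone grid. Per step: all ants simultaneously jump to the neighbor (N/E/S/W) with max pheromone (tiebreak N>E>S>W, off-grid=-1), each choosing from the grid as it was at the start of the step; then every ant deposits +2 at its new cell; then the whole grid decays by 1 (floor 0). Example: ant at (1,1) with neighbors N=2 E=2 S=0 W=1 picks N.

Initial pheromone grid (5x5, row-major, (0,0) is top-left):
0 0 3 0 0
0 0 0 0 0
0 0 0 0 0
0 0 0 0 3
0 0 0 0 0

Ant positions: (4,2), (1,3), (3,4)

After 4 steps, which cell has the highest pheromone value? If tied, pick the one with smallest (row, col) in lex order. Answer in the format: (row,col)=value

Step 1: ant0:(4,2)->N->(3,2) | ant1:(1,3)->N->(0,3) | ant2:(3,4)->N->(2,4)
  grid max=2 at (0,2)
Step 2: ant0:(3,2)->N->(2,2) | ant1:(0,3)->W->(0,2) | ant2:(2,4)->S->(3,4)
  grid max=3 at (0,2)
Step 3: ant0:(2,2)->N->(1,2) | ant1:(0,2)->E->(0,3) | ant2:(3,4)->N->(2,4)
  grid max=2 at (0,2)
Step 4: ant0:(1,2)->N->(0,2) | ant1:(0,3)->W->(0,2) | ant2:(2,4)->S->(3,4)
  grid max=5 at (0,2)
Final grid:
  0 0 5 0 0
  0 0 0 0 0
  0 0 0 0 0
  0 0 0 0 3
  0 0 0 0 0
Max pheromone 5 at (0,2)

Answer: (0,2)=5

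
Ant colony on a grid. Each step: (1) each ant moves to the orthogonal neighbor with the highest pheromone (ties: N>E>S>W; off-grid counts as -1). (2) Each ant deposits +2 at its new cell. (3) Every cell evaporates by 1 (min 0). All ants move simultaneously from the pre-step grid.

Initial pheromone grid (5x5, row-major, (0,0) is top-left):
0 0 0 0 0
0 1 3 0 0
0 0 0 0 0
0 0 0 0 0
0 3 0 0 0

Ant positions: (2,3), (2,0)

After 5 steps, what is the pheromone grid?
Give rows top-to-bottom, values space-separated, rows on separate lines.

After step 1: ants at (1,3),(1,0)
  0 0 0 0 0
  1 0 2 1 0
  0 0 0 0 0
  0 0 0 0 0
  0 2 0 0 0
After step 2: ants at (1,2),(0,0)
  1 0 0 0 0
  0 0 3 0 0
  0 0 0 0 0
  0 0 0 0 0
  0 1 0 0 0
After step 3: ants at (0,2),(0,1)
  0 1 1 0 0
  0 0 2 0 0
  0 0 0 0 0
  0 0 0 0 0
  0 0 0 0 0
After step 4: ants at (1,2),(0,2)
  0 0 2 0 0
  0 0 3 0 0
  0 0 0 0 0
  0 0 0 0 0
  0 0 0 0 0
After step 5: ants at (0,2),(1,2)
  0 0 3 0 0
  0 0 4 0 0
  0 0 0 0 0
  0 0 0 0 0
  0 0 0 0 0

0 0 3 0 0
0 0 4 0 0
0 0 0 0 0
0 0 0 0 0
0 0 0 0 0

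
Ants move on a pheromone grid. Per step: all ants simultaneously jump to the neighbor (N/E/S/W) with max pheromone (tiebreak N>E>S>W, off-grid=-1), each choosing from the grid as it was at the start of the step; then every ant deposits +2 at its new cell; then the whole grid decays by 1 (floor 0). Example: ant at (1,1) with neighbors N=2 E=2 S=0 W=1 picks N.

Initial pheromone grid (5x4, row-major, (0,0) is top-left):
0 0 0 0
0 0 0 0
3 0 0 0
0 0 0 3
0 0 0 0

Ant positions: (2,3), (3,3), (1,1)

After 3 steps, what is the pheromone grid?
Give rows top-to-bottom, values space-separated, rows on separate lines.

After step 1: ants at (3,3),(2,3),(0,1)
  0 1 0 0
  0 0 0 0
  2 0 0 1
  0 0 0 4
  0 0 0 0
After step 2: ants at (2,3),(3,3),(0,2)
  0 0 1 0
  0 0 0 0
  1 0 0 2
  0 0 0 5
  0 0 0 0
After step 3: ants at (3,3),(2,3),(0,3)
  0 0 0 1
  0 0 0 0
  0 0 0 3
  0 0 0 6
  0 0 0 0

0 0 0 1
0 0 0 0
0 0 0 3
0 0 0 6
0 0 0 0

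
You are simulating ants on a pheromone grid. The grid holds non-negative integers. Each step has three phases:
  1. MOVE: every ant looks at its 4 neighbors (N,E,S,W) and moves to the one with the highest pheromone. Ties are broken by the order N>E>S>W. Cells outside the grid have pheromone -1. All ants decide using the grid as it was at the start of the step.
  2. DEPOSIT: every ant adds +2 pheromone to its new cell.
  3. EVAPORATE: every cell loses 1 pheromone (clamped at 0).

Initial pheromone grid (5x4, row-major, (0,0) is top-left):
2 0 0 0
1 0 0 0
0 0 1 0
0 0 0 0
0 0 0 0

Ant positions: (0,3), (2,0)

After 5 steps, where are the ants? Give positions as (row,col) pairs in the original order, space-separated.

Step 1: ant0:(0,3)->S->(1,3) | ant1:(2,0)->N->(1,0)
  grid max=2 at (1,0)
Step 2: ant0:(1,3)->N->(0,3) | ant1:(1,0)->N->(0,0)
  grid max=2 at (0,0)
Step 3: ant0:(0,3)->S->(1,3) | ant1:(0,0)->S->(1,0)
  grid max=2 at (1,0)
Step 4: ant0:(1,3)->N->(0,3) | ant1:(1,0)->N->(0,0)
  grid max=2 at (0,0)
Step 5: ant0:(0,3)->S->(1,3) | ant1:(0,0)->S->(1,0)
  grid max=2 at (1,0)

(1,3) (1,0)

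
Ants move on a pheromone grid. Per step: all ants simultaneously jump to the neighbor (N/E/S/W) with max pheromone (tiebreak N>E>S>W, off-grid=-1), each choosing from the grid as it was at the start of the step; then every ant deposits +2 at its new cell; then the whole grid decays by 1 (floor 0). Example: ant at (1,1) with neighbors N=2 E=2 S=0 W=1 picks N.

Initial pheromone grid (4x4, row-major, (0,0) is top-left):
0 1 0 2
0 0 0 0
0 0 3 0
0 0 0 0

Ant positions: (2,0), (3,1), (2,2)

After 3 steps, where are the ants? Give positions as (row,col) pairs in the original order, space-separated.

Step 1: ant0:(2,0)->N->(1,0) | ant1:(3,1)->N->(2,1) | ant2:(2,2)->N->(1,2)
  grid max=2 at (2,2)
Step 2: ant0:(1,0)->N->(0,0) | ant1:(2,1)->E->(2,2) | ant2:(1,2)->S->(2,2)
  grid max=5 at (2,2)
Step 3: ant0:(0,0)->E->(0,1) | ant1:(2,2)->N->(1,2) | ant2:(2,2)->N->(1,2)
  grid max=4 at (2,2)

(0,1) (1,2) (1,2)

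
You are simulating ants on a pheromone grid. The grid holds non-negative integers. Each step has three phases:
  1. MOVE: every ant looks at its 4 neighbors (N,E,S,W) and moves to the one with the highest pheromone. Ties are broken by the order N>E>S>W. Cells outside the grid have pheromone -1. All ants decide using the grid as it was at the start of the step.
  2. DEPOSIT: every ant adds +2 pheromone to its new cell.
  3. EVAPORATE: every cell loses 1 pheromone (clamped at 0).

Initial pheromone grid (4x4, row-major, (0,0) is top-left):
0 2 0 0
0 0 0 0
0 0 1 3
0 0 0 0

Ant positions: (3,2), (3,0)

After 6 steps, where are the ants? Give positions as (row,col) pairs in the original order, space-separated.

Step 1: ant0:(3,2)->N->(2,2) | ant1:(3,0)->N->(2,0)
  grid max=2 at (2,2)
Step 2: ant0:(2,2)->E->(2,3) | ant1:(2,0)->N->(1,0)
  grid max=3 at (2,3)
Step 3: ant0:(2,3)->W->(2,2) | ant1:(1,0)->N->(0,0)
  grid max=2 at (2,2)
Step 4: ant0:(2,2)->E->(2,3) | ant1:(0,0)->E->(0,1)
  grid max=3 at (2,3)
Step 5: ant0:(2,3)->W->(2,2) | ant1:(0,1)->E->(0,2)
  grid max=2 at (2,2)
Step 6: ant0:(2,2)->E->(2,3) | ant1:(0,2)->E->(0,3)
  grid max=3 at (2,3)

(2,3) (0,3)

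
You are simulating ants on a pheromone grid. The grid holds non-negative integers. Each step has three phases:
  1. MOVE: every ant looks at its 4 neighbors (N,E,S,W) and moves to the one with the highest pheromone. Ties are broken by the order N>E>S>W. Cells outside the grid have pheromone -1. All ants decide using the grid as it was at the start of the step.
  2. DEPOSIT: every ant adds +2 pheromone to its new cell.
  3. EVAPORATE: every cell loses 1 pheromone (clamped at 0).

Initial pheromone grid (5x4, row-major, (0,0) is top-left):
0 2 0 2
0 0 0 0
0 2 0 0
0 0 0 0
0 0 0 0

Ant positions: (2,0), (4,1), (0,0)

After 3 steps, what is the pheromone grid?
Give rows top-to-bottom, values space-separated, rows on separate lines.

After step 1: ants at (2,1),(3,1),(0,1)
  0 3 0 1
  0 0 0 0
  0 3 0 0
  0 1 0 0
  0 0 0 0
After step 2: ants at (3,1),(2,1),(0,2)
  0 2 1 0
  0 0 0 0
  0 4 0 0
  0 2 0 0
  0 0 0 0
After step 3: ants at (2,1),(3,1),(0,1)
  0 3 0 0
  0 0 0 0
  0 5 0 0
  0 3 0 0
  0 0 0 0

0 3 0 0
0 0 0 0
0 5 0 0
0 3 0 0
0 0 0 0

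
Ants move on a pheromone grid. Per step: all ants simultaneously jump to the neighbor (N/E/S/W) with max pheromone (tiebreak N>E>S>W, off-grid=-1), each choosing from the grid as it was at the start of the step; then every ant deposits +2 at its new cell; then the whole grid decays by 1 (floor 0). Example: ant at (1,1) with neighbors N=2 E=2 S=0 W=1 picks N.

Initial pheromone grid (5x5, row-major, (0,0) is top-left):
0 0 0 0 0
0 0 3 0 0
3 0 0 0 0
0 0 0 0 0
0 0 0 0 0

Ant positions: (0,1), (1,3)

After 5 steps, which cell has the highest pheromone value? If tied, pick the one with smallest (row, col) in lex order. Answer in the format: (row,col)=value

Answer: (1,2)=8

Derivation:
Step 1: ant0:(0,1)->E->(0,2) | ant1:(1,3)->W->(1,2)
  grid max=4 at (1,2)
Step 2: ant0:(0,2)->S->(1,2) | ant1:(1,2)->N->(0,2)
  grid max=5 at (1,2)
Step 3: ant0:(1,2)->N->(0,2) | ant1:(0,2)->S->(1,2)
  grid max=6 at (1,2)
Step 4: ant0:(0,2)->S->(1,2) | ant1:(1,2)->N->(0,2)
  grid max=7 at (1,2)
Step 5: ant0:(1,2)->N->(0,2) | ant1:(0,2)->S->(1,2)
  grid max=8 at (1,2)
Final grid:
  0 0 5 0 0
  0 0 8 0 0
  0 0 0 0 0
  0 0 0 0 0
  0 0 0 0 0
Max pheromone 8 at (1,2)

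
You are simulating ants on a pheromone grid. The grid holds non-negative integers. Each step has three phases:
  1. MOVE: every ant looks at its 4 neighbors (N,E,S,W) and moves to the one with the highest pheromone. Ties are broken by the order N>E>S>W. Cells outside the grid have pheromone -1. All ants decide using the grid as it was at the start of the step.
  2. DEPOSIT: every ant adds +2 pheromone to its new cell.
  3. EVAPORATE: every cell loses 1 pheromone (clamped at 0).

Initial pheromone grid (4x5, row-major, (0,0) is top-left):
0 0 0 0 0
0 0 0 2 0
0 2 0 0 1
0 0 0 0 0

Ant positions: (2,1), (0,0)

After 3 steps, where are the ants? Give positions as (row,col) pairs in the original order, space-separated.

Step 1: ant0:(2,1)->N->(1,1) | ant1:(0,0)->E->(0,1)
  grid max=1 at (0,1)
Step 2: ant0:(1,1)->N->(0,1) | ant1:(0,1)->S->(1,1)
  grid max=2 at (0,1)
Step 3: ant0:(0,1)->S->(1,1) | ant1:(1,1)->N->(0,1)
  grid max=3 at (0,1)

(1,1) (0,1)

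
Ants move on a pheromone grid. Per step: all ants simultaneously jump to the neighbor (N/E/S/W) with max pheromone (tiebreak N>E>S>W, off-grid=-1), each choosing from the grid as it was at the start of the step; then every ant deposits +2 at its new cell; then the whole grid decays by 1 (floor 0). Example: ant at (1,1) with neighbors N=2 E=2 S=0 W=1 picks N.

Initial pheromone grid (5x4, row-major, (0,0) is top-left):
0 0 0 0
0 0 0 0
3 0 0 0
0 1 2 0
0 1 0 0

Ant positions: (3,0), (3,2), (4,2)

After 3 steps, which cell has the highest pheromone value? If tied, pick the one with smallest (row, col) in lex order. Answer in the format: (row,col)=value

Answer: (3,2)=5

Derivation:
Step 1: ant0:(3,0)->N->(2,0) | ant1:(3,2)->W->(3,1) | ant2:(4,2)->N->(3,2)
  grid max=4 at (2,0)
Step 2: ant0:(2,0)->N->(1,0) | ant1:(3,1)->E->(3,2) | ant2:(3,2)->W->(3,1)
  grid max=4 at (3,2)
Step 3: ant0:(1,0)->S->(2,0) | ant1:(3,2)->W->(3,1) | ant2:(3,1)->E->(3,2)
  grid max=5 at (3,2)
Final grid:
  0 0 0 0
  0 0 0 0
  4 0 0 0
  0 4 5 0
  0 0 0 0
Max pheromone 5 at (3,2)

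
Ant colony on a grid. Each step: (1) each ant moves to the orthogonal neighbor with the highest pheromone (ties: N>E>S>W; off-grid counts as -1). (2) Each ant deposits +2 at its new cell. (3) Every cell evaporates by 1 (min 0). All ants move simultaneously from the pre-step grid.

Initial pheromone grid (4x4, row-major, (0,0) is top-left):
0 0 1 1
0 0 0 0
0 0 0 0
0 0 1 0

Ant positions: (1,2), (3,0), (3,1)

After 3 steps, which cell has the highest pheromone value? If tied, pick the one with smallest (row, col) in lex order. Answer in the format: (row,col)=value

Answer: (0,2)=2

Derivation:
Step 1: ant0:(1,2)->N->(0,2) | ant1:(3,0)->N->(2,0) | ant2:(3,1)->E->(3,2)
  grid max=2 at (0,2)
Step 2: ant0:(0,2)->E->(0,3) | ant1:(2,0)->N->(1,0) | ant2:(3,2)->N->(2,2)
  grid max=1 at (0,2)
Step 3: ant0:(0,3)->W->(0,2) | ant1:(1,0)->N->(0,0) | ant2:(2,2)->S->(3,2)
  grid max=2 at (0,2)
Final grid:
  1 0 2 0
  0 0 0 0
  0 0 0 0
  0 0 2 0
Max pheromone 2 at (0,2)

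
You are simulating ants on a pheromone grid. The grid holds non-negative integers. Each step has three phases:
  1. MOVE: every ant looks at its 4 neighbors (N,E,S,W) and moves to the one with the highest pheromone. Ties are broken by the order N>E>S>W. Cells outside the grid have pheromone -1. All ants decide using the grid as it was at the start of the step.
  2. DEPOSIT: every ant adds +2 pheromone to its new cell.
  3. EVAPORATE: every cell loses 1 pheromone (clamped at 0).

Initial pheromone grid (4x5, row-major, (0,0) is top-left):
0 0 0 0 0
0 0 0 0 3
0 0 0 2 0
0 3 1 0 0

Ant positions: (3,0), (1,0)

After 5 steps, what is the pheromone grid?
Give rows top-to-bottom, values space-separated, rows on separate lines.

After step 1: ants at (3,1),(0,0)
  1 0 0 0 0
  0 0 0 0 2
  0 0 0 1 0
  0 4 0 0 0
After step 2: ants at (2,1),(0,1)
  0 1 0 0 0
  0 0 0 0 1
  0 1 0 0 0
  0 3 0 0 0
After step 3: ants at (3,1),(0,2)
  0 0 1 0 0
  0 0 0 0 0
  0 0 0 0 0
  0 4 0 0 0
After step 4: ants at (2,1),(0,3)
  0 0 0 1 0
  0 0 0 0 0
  0 1 0 0 0
  0 3 0 0 0
After step 5: ants at (3,1),(0,4)
  0 0 0 0 1
  0 0 0 0 0
  0 0 0 0 0
  0 4 0 0 0

0 0 0 0 1
0 0 0 0 0
0 0 0 0 0
0 4 0 0 0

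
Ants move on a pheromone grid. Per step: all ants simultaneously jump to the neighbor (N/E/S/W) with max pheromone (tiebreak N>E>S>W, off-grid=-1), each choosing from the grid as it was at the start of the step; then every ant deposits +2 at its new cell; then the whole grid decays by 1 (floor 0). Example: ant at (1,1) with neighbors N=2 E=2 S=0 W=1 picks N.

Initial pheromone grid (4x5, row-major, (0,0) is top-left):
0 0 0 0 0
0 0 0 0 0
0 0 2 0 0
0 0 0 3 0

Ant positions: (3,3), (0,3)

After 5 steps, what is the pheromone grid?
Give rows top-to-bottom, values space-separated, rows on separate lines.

After step 1: ants at (2,3),(0,4)
  0 0 0 0 1
  0 0 0 0 0
  0 0 1 1 0
  0 0 0 2 0
After step 2: ants at (3,3),(1,4)
  0 0 0 0 0
  0 0 0 0 1
  0 0 0 0 0
  0 0 0 3 0
After step 3: ants at (2,3),(0,4)
  0 0 0 0 1
  0 0 0 0 0
  0 0 0 1 0
  0 0 0 2 0
After step 4: ants at (3,3),(1,4)
  0 0 0 0 0
  0 0 0 0 1
  0 0 0 0 0
  0 0 0 3 0
After step 5: ants at (2,3),(0,4)
  0 0 0 0 1
  0 0 0 0 0
  0 0 0 1 0
  0 0 0 2 0

0 0 0 0 1
0 0 0 0 0
0 0 0 1 0
0 0 0 2 0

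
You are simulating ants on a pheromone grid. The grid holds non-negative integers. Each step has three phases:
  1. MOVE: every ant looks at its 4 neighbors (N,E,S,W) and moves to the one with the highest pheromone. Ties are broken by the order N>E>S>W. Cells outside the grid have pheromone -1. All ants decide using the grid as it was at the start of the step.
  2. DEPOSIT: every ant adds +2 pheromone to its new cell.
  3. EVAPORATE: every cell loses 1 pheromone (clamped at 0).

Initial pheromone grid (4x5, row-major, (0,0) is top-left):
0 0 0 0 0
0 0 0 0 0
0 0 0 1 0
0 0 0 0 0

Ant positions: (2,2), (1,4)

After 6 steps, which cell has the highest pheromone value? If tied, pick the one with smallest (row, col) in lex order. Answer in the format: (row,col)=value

Step 1: ant0:(2,2)->E->(2,3) | ant1:(1,4)->N->(0,4)
  grid max=2 at (2,3)
Step 2: ant0:(2,3)->N->(1,3) | ant1:(0,4)->S->(1,4)
  grid max=1 at (1,3)
Step 3: ant0:(1,3)->E->(1,4) | ant1:(1,4)->W->(1,3)
  grid max=2 at (1,3)
Step 4: ant0:(1,4)->W->(1,3) | ant1:(1,3)->E->(1,4)
  grid max=3 at (1,3)
Step 5: ant0:(1,3)->E->(1,4) | ant1:(1,4)->W->(1,3)
  grid max=4 at (1,3)
Step 6: ant0:(1,4)->W->(1,3) | ant1:(1,3)->E->(1,4)
  grid max=5 at (1,3)
Final grid:
  0 0 0 0 0
  0 0 0 5 5
  0 0 0 0 0
  0 0 0 0 0
Max pheromone 5 at (1,3)

Answer: (1,3)=5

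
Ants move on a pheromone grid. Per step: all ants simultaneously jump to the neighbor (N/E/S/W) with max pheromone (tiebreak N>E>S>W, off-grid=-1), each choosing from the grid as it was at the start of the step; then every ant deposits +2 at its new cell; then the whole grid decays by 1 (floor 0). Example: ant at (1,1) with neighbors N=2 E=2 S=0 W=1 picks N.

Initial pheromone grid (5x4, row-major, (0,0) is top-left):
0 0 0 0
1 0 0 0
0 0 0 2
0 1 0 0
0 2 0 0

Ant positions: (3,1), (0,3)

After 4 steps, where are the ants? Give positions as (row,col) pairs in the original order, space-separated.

Step 1: ant0:(3,1)->S->(4,1) | ant1:(0,3)->S->(1,3)
  grid max=3 at (4,1)
Step 2: ant0:(4,1)->N->(3,1) | ant1:(1,3)->S->(2,3)
  grid max=2 at (2,3)
Step 3: ant0:(3,1)->S->(4,1) | ant1:(2,3)->N->(1,3)
  grid max=3 at (4,1)
Step 4: ant0:(4,1)->N->(3,1) | ant1:(1,3)->S->(2,3)
  grid max=2 at (2,3)

(3,1) (2,3)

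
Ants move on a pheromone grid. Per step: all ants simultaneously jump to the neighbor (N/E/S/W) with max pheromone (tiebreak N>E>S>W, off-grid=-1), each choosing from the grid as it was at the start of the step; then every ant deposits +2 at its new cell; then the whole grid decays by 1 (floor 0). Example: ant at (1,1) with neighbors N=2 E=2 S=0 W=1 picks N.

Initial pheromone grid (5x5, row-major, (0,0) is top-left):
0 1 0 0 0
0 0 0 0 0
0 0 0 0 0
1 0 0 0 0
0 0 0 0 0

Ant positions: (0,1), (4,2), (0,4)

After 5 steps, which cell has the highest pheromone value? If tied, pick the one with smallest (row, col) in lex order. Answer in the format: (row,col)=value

Step 1: ant0:(0,1)->E->(0,2) | ant1:(4,2)->N->(3,2) | ant2:(0,4)->S->(1,4)
  grid max=1 at (0,2)
Step 2: ant0:(0,2)->E->(0,3) | ant1:(3,2)->N->(2,2) | ant2:(1,4)->N->(0,4)
  grid max=1 at (0,3)
Step 3: ant0:(0,3)->E->(0,4) | ant1:(2,2)->N->(1,2) | ant2:(0,4)->W->(0,3)
  grid max=2 at (0,3)
Step 4: ant0:(0,4)->W->(0,3) | ant1:(1,2)->N->(0,2) | ant2:(0,3)->E->(0,4)
  grid max=3 at (0,3)
Step 5: ant0:(0,3)->E->(0,4) | ant1:(0,2)->E->(0,3) | ant2:(0,4)->W->(0,3)
  grid max=6 at (0,3)
Final grid:
  0 0 0 6 4
  0 0 0 0 0
  0 0 0 0 0
  0 0 0 0 0
  0 0 0 0 0
Max pheromone 6 at (0,3)

Answer: (0,3)=6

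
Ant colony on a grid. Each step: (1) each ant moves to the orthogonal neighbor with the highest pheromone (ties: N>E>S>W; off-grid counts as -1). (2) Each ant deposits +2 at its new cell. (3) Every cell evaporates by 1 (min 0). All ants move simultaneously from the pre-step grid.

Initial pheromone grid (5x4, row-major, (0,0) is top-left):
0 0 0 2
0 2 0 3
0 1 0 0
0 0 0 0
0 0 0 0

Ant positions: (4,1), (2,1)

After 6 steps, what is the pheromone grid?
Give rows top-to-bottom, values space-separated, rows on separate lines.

After step 1: ants at (3,1),(1,1)
  0 0 0 1
  0 3 0 2
  0 0 0 0
  0 1 0 0
  0 0 0 0
After step 2: ants at (2,1),(0,1)
  0 1 0 0
  0 2 0 1
  0 1 0 0
  0 0 0 0
  0 0 0 0
After step 3: ants at (1,1),(1,1)
  0 0 0 0
  0 5 0 0
  0 0 0 0
  0 0 0 0
  0 0 0 0
After step 4: ants at (0,1),(0,1)
  0 3 0 0
  0 4 0 0
  0 0 0 0
  0 0 0 0
  0 0 0 0
After step 5: ants at (1,1),(1,1)
  0 2 0 0
  0 7 0 0
  0 0 0 0
  0 0 0 0
  0 0 0 0
After step 6: ants at (0,1),(0,1)
  0 5 0 0
  0 6 0 0
  0 0 0 0
  0 0 0 0
  0 0 0 0

0 5 0 0
0 6 0 0
0 0 0 0
0 0 0 0
0 0 0 0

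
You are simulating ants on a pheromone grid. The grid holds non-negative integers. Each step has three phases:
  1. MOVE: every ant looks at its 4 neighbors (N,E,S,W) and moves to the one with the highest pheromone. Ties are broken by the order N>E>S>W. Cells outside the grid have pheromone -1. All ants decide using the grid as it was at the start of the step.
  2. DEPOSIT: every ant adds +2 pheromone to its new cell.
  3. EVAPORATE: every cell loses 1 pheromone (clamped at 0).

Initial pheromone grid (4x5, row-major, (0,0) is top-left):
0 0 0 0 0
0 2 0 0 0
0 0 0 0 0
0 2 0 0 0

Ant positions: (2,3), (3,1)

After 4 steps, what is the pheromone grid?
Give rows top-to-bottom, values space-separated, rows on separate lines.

After step 1: ants at (1,3),(2,1)
  0 0 0 0 0
  0 1 0 1 0
  0 1 0 0 0
  0 1 0 0 0
After step 2: ants at (0,3),(1,1)
  0 0 0 1 0
  0 2 0 0 0
  0 0 0 0 0
  0 0 0 0 0
After step 3: ants at (0,4),(0,1)
  0 1 0 0 1
  0 1 0 0 0
  0 0 0 0 0
  0 0 0 0 0
After step 4: ants at (1,4),(1,1)
  0 0 0 0 0
  0 2 0 0 1
  0 0 0 0 0
  0 0 0 0 0

0 0 0 0 0
0 2 0 0 1
0 0 0 0 0
0 0 0 0 0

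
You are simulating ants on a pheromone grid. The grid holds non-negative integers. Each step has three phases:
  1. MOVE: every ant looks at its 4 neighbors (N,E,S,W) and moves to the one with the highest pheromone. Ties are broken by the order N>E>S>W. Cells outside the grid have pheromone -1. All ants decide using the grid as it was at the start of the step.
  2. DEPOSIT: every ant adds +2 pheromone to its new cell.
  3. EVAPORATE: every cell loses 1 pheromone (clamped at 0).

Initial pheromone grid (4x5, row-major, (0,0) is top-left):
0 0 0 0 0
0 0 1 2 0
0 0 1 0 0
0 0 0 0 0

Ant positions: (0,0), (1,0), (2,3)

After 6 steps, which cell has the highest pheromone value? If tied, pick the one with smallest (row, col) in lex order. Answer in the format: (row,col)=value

Answer: (0,0)=6

Derivation:
Step 1: ant0:(0,0)->E->(0,1) | ant1:(1,0)->N->(0,0) | ant2:(2,3)->N->(1,3)
  grid max=3 at (1,3)
Step 2: ant0:(0,1)->W->(0,0) | ant1:(0,0)->E->(0,1) | ant2:(1,3)->N->(0,3)
  grid max=2 at (0,0)
Step 3: ant0:(0,0)->E->(0,1) | ant1:(0,1)->W->(0,0) | ant2:(0,3)->S->(1,3)
  grid max=3 at (0,0)
Step 4: ant0:(0,1)->W->(0,0) | ant1:(0,0)->E->(0,1) | ant2:(1,3)->N->(0,3)
  grid max=4 at (0,0)
Step 5: ant0:(0,0)->E->(0,1) | ant1:(0,1)->W->(0,0) | ant2:(0,3)->S->(1,3)
  grid max=5 at (0,0)
Step 6: ant0:(0,1)->W->(0,0) | ant1:(0,0)->E->(0,1) | ant2:(1,3)->N->(0,3)
  grid max=6 at (0,0)
Final grid:
  6 6 0 1 0
  0 0 0 2 0
  0 0 0 0 0
  0 0 0 0 0
Max pheromone 6 at (0,0)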